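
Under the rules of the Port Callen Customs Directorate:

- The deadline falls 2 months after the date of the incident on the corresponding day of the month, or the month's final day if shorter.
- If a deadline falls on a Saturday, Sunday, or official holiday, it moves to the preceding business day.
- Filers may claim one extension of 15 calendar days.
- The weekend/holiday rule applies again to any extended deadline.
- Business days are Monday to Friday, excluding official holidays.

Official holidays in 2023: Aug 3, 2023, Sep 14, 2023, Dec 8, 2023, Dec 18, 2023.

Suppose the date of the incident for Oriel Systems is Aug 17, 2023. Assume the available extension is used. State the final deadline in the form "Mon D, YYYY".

Moving 2 months forward from Aug 17, 2023 on the corresponding day gives Oct 17, 2023.
Oct 17, 2023 is a Tuesday and not a listed holiday, so it stands.
The 15-calendar-day extension moves the deadline from Oct 17, 2023 to Nov 1, 2023.
Since Nov 1, 2023 is a Wednesday and not a holiday, the date is unchanged.
The final due date is Nov 1, 2023.

Nov 1, 2023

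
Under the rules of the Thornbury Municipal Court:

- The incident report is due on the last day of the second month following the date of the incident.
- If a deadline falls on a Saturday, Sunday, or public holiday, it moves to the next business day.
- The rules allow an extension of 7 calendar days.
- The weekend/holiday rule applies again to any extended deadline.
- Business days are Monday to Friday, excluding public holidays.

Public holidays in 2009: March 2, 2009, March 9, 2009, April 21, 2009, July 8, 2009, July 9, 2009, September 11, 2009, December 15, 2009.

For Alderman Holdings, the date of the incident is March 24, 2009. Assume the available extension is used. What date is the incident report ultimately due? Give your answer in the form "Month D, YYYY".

2 months after March 24, 2009 is May 2009; that month ends on May 31, 2009.
May 31, 2009 is a Sunday; the next business day is June 1, 2009 (Monday).
Applying the 7-calendar-day extension: June 1, 2009 + 7 days = June 8, 2009.
June 8, 2009 (Monday) is already a business day.
The final due date is June 8, 2009.

June 8, 2009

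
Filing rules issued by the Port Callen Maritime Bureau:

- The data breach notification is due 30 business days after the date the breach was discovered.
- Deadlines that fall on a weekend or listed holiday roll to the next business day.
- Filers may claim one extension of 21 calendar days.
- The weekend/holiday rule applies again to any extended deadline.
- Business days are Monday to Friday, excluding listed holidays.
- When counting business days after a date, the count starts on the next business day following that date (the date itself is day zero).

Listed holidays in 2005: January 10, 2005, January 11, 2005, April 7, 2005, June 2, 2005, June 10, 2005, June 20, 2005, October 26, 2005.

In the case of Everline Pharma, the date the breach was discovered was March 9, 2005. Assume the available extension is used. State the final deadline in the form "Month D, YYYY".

Counting 30 business days after March 9, 2005 (skipping weekends and listed holidays) reaches April 21, 2005.
April 21, 2005 falls on a Thursday, which is a business day, so no adjustment is needed.
The 21-calendar-day extension moves the deadline from April 21, 2005 to May 12, 2005.
May 12, 2005 falls on a Thursday, which is a business day, so no adjustment is needed.
So the filing is due May 12, 2005.

May 12, 2005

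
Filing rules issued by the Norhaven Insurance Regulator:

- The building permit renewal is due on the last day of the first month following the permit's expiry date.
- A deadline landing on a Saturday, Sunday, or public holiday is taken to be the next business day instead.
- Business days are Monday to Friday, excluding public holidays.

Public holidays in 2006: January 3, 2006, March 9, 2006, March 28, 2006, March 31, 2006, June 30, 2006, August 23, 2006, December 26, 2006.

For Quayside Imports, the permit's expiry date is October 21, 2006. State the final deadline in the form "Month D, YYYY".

November 30, 2006

The first month after October 21, 2006 is November 2006, whose last day is November 30, 2006.
November 30, 2006 (Thursday) is already a business day.
So the filing is due November 30, 2006.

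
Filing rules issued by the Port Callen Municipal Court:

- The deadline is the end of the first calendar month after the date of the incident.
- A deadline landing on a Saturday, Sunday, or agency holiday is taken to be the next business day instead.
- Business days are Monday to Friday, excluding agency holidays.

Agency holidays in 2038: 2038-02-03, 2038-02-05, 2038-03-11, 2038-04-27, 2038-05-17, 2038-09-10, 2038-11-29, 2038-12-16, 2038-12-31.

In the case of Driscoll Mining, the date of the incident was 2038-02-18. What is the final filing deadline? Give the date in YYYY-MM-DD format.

2038-03-31

1 month after 2038-02-18 falls in March 2038; the last day of that month is 2038-03-31.
Since 2038-03-31 is a Wednesday and not a holiday, the date is unchanged.
Deadline: 2038-03-31.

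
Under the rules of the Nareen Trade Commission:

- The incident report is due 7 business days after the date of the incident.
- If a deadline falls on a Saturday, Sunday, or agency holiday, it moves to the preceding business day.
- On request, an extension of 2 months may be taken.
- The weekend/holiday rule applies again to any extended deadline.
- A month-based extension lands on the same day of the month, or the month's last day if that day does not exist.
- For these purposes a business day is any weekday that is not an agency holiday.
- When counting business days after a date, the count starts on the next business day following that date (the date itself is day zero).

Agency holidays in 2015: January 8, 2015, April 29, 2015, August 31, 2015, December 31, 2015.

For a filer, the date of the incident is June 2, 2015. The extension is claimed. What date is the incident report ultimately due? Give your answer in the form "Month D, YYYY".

August 11, 2015

7 business days after June 2, 2015, excluding weekends and holidays, is June 11, 2015.
June 11, 2015 (Thursday) is already a business day.
Applying the 2 months extension: 2 months after June 11, 2015 is August 11, 2015.
August 11, 2015 is a Tuesday and not a listed holiday, so it stands.
The final due date is August 11, 2015.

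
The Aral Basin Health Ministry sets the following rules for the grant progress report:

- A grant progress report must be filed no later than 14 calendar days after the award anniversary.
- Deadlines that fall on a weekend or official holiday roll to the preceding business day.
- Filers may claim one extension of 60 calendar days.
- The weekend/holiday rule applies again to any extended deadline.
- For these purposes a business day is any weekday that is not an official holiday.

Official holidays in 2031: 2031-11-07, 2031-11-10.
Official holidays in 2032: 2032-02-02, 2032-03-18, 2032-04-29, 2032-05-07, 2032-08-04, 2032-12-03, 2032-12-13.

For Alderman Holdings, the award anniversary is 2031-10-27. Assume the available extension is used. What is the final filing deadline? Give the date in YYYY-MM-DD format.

2032-01-05

Adding 14 calendar days to 2031-10-27 gives 2031-11-10.
2031-11-10 falls on a listed holiday. Rolling to the preceding business day gives 2031-11-06, a Thursday.
The 60-calendar-day extension moves the deadline from 2031-11-06 to 2032-01-05.
2032-01-05 is a Monday and not a listed holiday, so it stands.
So the filing is due 2032-01-05.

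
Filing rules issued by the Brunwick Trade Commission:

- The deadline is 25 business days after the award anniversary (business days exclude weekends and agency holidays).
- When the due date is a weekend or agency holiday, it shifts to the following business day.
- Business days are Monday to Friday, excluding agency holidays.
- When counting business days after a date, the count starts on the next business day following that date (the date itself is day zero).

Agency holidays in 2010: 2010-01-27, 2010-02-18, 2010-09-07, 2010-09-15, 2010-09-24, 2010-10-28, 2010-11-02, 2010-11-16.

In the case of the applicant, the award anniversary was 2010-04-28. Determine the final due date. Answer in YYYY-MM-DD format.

Starting the day after 2010-04-28 and counting 25 business days lands on 2010-06-02.
2010-06-02 falls on a Wednesday, which is a business day, so no adjustment is needed.
Final deadline: 2010-06-02.

2010-06-02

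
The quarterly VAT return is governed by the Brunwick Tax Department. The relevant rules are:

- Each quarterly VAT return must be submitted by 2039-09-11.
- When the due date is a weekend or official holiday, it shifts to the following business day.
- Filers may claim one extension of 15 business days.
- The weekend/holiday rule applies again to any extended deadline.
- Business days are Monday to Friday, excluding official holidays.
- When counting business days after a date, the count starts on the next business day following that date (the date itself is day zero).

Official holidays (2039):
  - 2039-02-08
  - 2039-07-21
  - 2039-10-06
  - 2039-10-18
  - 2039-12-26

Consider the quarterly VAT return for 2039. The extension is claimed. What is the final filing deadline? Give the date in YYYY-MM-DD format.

2039-10-03

The stated deadline is 2039-09-11.
Because 2039-09-11 is a Sunday, the deadline becomes 2039-09-12 (Monday).
The 15-business-day extension runs from 2039-09-12 to 2039-10-03.
2039-10-03 falls on a Monday, which is a business day, so no adjustment is needed.
The final due date is 2039-10-03.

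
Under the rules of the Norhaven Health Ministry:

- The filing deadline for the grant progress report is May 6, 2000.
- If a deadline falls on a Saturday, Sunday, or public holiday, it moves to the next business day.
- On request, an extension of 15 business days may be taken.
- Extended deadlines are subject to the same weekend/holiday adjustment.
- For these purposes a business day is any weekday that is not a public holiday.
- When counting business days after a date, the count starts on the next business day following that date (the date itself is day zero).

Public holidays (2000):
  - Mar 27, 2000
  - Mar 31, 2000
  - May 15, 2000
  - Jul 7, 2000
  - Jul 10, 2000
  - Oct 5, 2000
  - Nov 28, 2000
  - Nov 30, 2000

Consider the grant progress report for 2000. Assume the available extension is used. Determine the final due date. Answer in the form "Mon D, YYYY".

The stated deadline is May 6, 2000.
Because May 6, 2000 is a Saturday, the deadline becomes May 8, 2000 (Monday).
The 15-business-day extension runs from May 8, 2000 to May 30, 2000.
Since May 30, 2000 is a Tuesday and not a holiday, the date is unchanged.
Final deadline: May 30, 2000.

May 30, 2000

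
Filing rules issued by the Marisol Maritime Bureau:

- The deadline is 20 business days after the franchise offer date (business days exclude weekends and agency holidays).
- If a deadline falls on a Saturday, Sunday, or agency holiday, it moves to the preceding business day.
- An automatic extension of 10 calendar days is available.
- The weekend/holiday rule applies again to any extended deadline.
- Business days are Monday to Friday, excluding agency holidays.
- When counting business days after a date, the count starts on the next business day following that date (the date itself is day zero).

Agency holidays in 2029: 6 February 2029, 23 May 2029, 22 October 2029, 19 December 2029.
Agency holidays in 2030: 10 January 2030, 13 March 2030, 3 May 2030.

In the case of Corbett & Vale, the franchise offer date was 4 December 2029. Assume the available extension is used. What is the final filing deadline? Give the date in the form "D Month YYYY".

20 business days after 4 December 2029, excluding weekends and holidays, is 2 January 2030.
2 January 2030 is a Wednesday and not a listed holiday, so it stands.
With the 10-day extension, 2 January 2030 becomes 12 January 2030.
12 January 2030 is a Saturday, so it moves to the preceding business day, 11 January 2030 (Friday).
Final deadline: 11 January 2030.

11 January 2030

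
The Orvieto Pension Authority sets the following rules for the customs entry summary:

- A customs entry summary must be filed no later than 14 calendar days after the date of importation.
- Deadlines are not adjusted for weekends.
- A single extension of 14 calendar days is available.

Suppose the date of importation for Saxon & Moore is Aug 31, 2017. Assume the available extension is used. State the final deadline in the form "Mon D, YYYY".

From Aug 31, 2017, 14 calendar days later is Sep 14, 2017.
Sep 14, 2017 is a Thursday; no weekend or holiday adjustment applies.
With the 14-day extension, Sep 14, 2017 becomes Sep 28, 2017.
Sep 28, 2017 falls on a Thursday. The rules make no weekend/holiday allowance, so it remains Sep 28, 2017.
The final due date is Sep 28, 2017.

Sep 28, 2017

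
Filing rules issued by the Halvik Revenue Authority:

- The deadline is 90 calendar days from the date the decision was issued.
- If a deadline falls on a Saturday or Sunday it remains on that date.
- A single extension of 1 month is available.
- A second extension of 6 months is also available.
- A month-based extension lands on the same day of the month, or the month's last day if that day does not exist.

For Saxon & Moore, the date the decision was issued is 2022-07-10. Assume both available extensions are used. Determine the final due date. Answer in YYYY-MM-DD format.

Adding 90 calendar days to 2022-07-10 gives 2022-10-08.
2022-10-08 falls on a Saturday. The rules make no weekend/holiday allowance, so it remains 2022-10-08.
Applying the 1 month extension: 1 month after 2022-10-08 is 2022-11-08.
2022-11-08 falls on a Tuesday. The rules make no weekend/holiday allowance, so it remains 2022-11-08.
Add 6 months to 2022-11-08: 2023-05-08.
2023-05-08 falls on a Monday. The rules make no weekend/holiday allowance, so it remains 2023-05-08.
The final due date is 2023-05-08.

2023-05-08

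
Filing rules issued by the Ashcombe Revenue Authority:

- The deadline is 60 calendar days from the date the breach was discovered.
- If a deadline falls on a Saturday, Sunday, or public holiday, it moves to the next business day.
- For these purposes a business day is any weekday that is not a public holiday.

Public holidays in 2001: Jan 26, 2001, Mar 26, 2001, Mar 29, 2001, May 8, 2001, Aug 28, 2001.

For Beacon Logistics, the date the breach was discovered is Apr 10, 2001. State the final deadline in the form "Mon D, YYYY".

From Apr 10, 2001, 60 calendar days later is Jun 9, 2001.
Jun 9, 2001 falls on a Saturday. Rolling to the next business day gives Jun 11, 2001, a Monday.
Final deadline: Jun 11, 2001.

Jun 11, 2001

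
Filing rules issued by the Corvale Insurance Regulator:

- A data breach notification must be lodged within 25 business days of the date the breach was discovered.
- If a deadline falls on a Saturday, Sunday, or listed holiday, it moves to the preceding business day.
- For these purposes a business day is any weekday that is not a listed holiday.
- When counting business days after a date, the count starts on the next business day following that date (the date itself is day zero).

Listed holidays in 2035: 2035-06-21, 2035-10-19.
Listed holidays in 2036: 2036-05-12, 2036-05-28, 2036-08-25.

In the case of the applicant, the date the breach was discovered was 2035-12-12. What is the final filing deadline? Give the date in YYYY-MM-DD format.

Starting the day after 2035-12-12 and counting 25 business days lands on 2036-01-16.
Since 2036-01-16 is a Wednesday and not a holiday, the date is unchanged.
The final due date is 2036-01-16.

2036-01-16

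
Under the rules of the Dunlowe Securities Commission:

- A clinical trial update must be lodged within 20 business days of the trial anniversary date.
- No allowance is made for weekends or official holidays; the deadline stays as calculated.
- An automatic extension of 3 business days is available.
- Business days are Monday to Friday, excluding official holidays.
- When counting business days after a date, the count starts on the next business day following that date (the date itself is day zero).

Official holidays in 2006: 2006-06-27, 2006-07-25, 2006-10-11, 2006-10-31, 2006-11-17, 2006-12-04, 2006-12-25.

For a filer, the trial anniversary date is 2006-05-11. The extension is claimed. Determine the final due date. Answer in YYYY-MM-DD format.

20 business days after 2006-05-11, excluding weekends and holidays, is 2006-06-08.
2006-06-08 falls on a Thursday. The rules make no weekend/holiday allowance, so it remains 2006-06-08.
Applying the 3-business-day extension: 3 business days after 2006-06-08 is 2006-06-13.
No adjustment is made for weekends or holidays, so 2006-06-13 stands.
Deadline: 2006-06-13.

2006-06-13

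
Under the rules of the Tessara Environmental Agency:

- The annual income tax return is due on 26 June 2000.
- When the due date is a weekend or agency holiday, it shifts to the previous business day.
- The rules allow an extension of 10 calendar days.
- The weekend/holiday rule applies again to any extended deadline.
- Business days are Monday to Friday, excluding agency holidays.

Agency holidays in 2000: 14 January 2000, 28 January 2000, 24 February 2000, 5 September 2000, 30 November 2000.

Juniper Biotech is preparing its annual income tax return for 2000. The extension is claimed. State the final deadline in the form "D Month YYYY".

6 July 2000

The stated deadline is 26 June 2000.
26 June 2000 (Monday) is already a business day.
With the 10-day extension, 26 June 2000 becomes 6 July 2000.
6 July 2000 falls on a Thursday, which is a business day, so no adjustment is needed.
The final due date is 6 July 2000.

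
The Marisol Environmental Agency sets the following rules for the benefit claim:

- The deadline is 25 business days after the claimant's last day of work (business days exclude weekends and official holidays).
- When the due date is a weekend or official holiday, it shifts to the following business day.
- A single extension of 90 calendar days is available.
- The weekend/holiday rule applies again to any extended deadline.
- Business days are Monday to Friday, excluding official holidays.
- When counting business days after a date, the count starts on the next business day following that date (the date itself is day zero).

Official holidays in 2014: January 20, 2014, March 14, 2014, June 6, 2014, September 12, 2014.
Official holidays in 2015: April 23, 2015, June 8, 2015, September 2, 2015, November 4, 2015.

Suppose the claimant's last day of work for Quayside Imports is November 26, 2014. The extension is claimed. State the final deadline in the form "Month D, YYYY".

March 31, 2015

Counting 25 business days after November 26, 2014 (skipping weekends and listed holidays) reaches December 31, 2014.
December 31, 2014 is a Wednesday and not a listed holiday, so it stands.
With the 90-day extension, December 31, 2014 becomes March 31, 2015.
March 31, 2015 (Tuesday) is already a business day.
Deadline: March 31, 2015.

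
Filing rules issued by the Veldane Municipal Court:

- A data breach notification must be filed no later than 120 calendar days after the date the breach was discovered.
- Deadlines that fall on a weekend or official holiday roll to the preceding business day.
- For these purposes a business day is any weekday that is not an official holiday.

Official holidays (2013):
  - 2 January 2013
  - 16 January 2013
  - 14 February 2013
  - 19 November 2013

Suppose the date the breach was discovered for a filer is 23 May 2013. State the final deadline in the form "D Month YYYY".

Trigger date 23 May 2013 + 120 calendar days = 20 September 2013.
Since 20 September 2013 is a Friday and not a holiday, the date is unchanged.
So the filing is due 20 September 2013.

20 September 2013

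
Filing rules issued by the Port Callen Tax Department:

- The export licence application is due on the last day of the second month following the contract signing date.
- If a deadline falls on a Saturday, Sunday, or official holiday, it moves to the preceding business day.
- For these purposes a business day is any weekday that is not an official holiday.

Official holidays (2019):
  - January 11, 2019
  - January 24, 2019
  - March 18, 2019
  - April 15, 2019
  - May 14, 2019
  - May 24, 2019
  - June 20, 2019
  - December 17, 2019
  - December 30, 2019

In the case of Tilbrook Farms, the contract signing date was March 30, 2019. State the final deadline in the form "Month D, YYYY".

2 months after March 30, 2019 falls in May 2019; the last day of that month is May 31, 2019.
Since May 31, 2019 is a Friday and not a holiday, the date is unchanged.
Deadline: May 31, 2019.

May 31, 2019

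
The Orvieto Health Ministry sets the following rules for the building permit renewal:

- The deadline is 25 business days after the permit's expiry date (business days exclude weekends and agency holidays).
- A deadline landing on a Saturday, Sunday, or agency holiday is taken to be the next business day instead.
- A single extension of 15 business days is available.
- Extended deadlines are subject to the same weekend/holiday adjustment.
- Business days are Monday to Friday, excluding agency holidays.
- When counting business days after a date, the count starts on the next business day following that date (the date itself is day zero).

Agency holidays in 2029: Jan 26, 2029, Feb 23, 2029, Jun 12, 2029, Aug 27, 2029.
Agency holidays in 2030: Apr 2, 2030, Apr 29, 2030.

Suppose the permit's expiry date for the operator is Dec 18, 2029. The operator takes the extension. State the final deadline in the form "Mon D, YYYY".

Feb 12, 2030

25 business days after Dec 18, 2029, excluding weekends and holidays, is Jan 22, 2030.
Jan 22, 2030 falls on a Tuesday, which is a business day, so no adjustment is needed.
Applying the 15-business-day extension: 15 business days after Jan 22, 2030 is Feb 12, 2030.
Feb 12, 2030 falls on a Tuesday, which is a business day, so no adjustment is needed.
Deadline: Feb 12, 2030.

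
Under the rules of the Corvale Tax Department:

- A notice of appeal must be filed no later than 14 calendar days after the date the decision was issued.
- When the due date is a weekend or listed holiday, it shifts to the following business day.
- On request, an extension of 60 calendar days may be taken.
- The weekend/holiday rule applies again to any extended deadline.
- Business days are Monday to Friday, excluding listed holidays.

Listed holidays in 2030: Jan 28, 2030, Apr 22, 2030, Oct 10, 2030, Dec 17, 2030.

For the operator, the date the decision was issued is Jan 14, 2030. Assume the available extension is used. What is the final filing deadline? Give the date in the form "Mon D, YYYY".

Trigger date Jan 14, 2030 + 14 calendar days = Jan 28, 2030.
Jan 28, 2030 falls on a listed holiday. Rolling to the next business day gives Jan 29, 2030, a Tuesday.
Add the 60 calendar-day extension to Jan 29, 2030: Mar 30, 2030.
Mar 30, 2030 falls on a Saturday. Rolling to the next business day gives Apr 1, 2030, a Monday.
The final due date is Apr 1, 2030.

Apr 1, 2030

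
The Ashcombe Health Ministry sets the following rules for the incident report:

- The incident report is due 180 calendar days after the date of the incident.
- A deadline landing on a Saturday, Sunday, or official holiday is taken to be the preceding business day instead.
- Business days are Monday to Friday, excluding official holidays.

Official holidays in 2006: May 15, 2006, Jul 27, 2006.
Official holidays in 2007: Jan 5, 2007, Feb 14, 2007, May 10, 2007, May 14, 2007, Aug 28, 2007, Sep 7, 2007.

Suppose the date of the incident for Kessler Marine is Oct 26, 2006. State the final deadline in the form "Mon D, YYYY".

From Oct 26, 2006, 180 calendar days later is Apr 24, 2007.
Apr 24, 2007 (Tuesday) is already a business day.
So the filing is due Apr 24, 2007.

Apr 24, 2007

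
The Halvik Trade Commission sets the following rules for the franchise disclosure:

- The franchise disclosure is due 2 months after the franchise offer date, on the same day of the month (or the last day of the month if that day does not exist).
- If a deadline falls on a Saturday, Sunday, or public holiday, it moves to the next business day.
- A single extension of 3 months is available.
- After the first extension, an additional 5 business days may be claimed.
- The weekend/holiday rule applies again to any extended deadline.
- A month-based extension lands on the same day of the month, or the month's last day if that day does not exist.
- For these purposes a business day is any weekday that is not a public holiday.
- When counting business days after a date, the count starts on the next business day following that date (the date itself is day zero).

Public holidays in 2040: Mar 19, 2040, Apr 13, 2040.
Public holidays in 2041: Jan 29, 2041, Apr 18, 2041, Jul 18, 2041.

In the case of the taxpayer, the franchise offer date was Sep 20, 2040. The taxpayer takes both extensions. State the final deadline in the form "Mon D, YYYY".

Feb 27, 2041

2 months after Sep 20, 2040, on the same day of the month, is Nov 20, 2040.
Nov 20, 2040 is a Tuesday and not a listed holiday, so it stands.
Applying the 3 months extension: 3 months after Nov 20, 2040 is Feb 20, 2041.
Feb 20, 2041 falls on a Wednesday, which is a business day, so no adjustment is needed.
Applying the 5-business-day extension: 5 business days after Feb 20, 2041 is Feb 27, 2041.
Feb 27, 2041 (Wednesday) is already a business day.
So the filing is due Feb 27, 2041.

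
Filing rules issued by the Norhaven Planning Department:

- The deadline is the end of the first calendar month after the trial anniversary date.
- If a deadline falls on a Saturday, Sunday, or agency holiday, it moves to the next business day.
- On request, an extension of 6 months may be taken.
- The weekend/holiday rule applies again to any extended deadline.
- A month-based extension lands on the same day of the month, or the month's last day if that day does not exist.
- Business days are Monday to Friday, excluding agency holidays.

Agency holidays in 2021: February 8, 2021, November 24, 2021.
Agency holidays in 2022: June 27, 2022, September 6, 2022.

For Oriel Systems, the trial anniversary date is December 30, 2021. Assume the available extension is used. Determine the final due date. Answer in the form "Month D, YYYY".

August 1, 2022

1 month after December 30, 2021 falls in January 2022; the last day of that month is January 31, 2022.
Since January 31, 2022 is a Monday and not a holiday, the date is unchanged.
Add 6 months to January 31, 2022: July 31, 2022.
July 31, 2022 is a Sunday, so it moves to the next business day, August 1, 2022 (Monday).
The final due date is August 1, 2022.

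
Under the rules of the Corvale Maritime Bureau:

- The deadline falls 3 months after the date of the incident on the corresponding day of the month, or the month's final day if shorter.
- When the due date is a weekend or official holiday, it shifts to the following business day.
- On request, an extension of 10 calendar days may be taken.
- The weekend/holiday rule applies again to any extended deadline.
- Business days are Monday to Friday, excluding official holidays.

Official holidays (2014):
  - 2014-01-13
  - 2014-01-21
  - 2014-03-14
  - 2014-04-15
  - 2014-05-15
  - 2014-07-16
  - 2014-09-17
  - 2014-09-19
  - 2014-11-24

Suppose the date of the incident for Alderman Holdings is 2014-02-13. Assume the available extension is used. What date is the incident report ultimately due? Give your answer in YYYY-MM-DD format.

2014-05-23

Moving 3 months forward from 2014-02-13 on the corresponding day gives 2014-05-13.
2014-05-13 falls on a Tuesday, which is a business day, so no adjustment is needed.
Add the 10 calendar-day extension to 2014-05-13: 2014-05-23.
2014-05-23 is a Friday and not a listed holiday, so it stands.
So the filing is due 2014-05-23.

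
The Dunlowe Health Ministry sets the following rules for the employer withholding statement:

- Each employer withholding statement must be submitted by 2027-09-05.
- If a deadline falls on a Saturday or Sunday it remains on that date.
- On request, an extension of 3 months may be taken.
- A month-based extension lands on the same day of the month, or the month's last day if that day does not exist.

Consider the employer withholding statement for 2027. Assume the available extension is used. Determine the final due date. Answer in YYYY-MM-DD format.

The statutory due date is 2027-09-05.
2027-09-05 falls on a Sunday. The rules make no weekend/holiday allowance, so it remains 2027-09-05.
Add 3 months to 2027-09-05: 2027-12-05.
No adjustment is made for weekends or holidays, so 2027-12-05 stands.
Deadline: 2027-12-05.

2027-12-05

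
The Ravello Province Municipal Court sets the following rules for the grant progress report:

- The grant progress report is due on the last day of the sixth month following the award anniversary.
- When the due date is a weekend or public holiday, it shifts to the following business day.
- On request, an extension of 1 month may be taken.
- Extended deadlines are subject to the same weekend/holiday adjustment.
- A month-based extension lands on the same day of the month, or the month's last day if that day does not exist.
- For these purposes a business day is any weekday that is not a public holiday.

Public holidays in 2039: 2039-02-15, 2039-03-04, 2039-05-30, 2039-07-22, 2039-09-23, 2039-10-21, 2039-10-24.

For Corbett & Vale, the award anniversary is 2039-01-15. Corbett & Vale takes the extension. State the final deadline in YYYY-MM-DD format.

The sixth month after 2039-01-15 is July 2039, whose last day is 2039-07-31.
2039-07-31 is a Sunday; the next business day is 2039-08-01 (Monday).
Add 1 month to 2039-08-01: 2039-09-01.
2039-09-01 (Thursday) is already a business day.
Final deadline: 2039-09-01.

2039-09-01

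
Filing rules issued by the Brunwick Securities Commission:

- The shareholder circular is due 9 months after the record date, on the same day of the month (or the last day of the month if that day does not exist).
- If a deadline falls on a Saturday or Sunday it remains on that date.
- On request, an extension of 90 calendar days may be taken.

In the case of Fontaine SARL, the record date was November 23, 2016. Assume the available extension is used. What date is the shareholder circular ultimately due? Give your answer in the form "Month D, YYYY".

Moving 9 months forward from November 23, 2016 on the corresponding day gives August 23, 2017.
August 23, 2017 is a Wednesday; no weekend or holiday adjustment applies.
With the 90-day extension, August 23, 2017 becomes November 21, 2017.
November 21, 2017 falls on a Tuesday. The rules make no weekend/holiday allowance, so it remains November 21, 2017.
Deadline: November 21, 2017.

November 21, 2017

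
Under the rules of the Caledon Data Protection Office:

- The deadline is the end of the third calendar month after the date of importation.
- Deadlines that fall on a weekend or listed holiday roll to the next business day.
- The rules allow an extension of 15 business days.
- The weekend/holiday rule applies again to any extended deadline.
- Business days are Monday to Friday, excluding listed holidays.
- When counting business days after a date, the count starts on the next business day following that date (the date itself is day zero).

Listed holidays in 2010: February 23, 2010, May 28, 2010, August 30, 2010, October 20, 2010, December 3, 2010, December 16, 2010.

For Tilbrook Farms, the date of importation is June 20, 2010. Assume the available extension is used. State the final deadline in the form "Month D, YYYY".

3 months after June 20, 2010 falls in September 2010; the last day of that month is September 30, 2010.
Since September 30, 2010 is a Thursday and not a holiday, the date is unchanged.
Applying the 15-business-day extension: 15 business days after September 30, 2010 is October 22, 2010.
October 22, 2010 falls on a Friday, which is a business day, so no adjustment is needed.
So the filing is due October 22, 2010.

October 22, 2010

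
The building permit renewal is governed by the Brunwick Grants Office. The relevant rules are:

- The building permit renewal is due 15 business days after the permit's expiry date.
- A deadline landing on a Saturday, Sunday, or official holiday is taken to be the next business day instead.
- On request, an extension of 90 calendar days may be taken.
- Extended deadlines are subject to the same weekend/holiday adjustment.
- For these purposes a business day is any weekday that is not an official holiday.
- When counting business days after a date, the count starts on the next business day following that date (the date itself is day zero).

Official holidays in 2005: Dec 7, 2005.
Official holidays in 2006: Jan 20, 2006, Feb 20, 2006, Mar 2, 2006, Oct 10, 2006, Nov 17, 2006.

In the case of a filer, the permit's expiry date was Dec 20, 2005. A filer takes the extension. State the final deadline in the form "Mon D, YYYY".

Apr 10, 2006

Counting 15 business days after Dec 20, 2005 (skipping weekends and listed holidays) reaches Jan 10, 2006.
Jan 10, 2006 falls on a Tuesday, which is a business day, so no adjustment is needed.
Applying the 90-calendar-day extension: Jan 10, 2006 + 90 days = Apr 10, 2006.
Since Apr 10, 2006 is a Monday and not a holiday, the date is unchanged.
Final deadline: Apr 10, 2006.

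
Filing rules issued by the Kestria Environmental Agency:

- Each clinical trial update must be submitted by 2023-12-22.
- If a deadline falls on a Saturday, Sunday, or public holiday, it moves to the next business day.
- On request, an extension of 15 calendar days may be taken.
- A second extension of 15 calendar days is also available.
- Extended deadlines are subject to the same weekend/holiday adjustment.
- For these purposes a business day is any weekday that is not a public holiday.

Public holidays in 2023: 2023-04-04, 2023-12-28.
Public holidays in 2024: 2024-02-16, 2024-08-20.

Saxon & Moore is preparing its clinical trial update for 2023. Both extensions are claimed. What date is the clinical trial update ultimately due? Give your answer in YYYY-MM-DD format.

The stated deadline is 2023-12-22.
2023-12-22 falls on a Friday, which is a business day, so no adjustment is needed.
The 15-calendar-day extension moves the deadline from 2023-12-22 to 2024-01-06.
2024-01-06 is a Saturday; the next business day is 2024-01-08 (Monday).
With the 15-day extension, 2024-01-08 becomes 2024-01-23.
2024-01-23 falls on a Tuesday, which is a business day, so no adjustment is needed.
The final due date is 2024-01-23.

2024-01-23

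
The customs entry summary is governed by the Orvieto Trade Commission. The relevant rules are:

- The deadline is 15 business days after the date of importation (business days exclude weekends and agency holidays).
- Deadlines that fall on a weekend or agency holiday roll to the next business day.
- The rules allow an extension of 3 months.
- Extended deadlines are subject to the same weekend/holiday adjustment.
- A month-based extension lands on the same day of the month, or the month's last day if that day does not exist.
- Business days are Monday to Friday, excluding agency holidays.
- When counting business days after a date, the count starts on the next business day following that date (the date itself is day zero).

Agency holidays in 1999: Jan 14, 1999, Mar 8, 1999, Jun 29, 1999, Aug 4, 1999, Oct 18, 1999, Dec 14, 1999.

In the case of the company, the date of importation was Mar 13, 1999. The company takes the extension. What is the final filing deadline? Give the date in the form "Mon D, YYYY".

Starting the day after Mar 13, 1999 and counting 15 business days lands on Apr 2, 1999.
Apr 2, 1999 is a Friday and not a listed holiday, so it stands.
Add 3 months to Apr 2, 1999: Jul 2, 1999.
Since Jul 2, 1999 is a Friday and not a holiday, the date is unchanged.
So the filing is due Jul 2, 1999.

Jul 2, 1999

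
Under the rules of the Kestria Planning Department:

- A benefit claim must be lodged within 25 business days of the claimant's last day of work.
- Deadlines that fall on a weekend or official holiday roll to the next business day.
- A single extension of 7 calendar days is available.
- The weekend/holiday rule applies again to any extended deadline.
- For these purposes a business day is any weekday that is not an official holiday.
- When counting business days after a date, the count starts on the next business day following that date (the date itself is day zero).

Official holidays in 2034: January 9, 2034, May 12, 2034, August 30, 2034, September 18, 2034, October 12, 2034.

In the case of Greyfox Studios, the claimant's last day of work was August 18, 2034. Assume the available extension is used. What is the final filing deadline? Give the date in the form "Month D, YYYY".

25 business days after August 18, 2034, excluding weekends and holidays, is September 26, 2034.
September 26, 2034 (Tuesday) is already a business day.
Applying the 7-calendar-day extension: September 26, 2034 + 7 days = October 3, 2034.
October 3, 2034 falls on a Tuesday, which is a business day, so no adjustment is needed.
Deadline: October 3, 2034.

October 3, 2034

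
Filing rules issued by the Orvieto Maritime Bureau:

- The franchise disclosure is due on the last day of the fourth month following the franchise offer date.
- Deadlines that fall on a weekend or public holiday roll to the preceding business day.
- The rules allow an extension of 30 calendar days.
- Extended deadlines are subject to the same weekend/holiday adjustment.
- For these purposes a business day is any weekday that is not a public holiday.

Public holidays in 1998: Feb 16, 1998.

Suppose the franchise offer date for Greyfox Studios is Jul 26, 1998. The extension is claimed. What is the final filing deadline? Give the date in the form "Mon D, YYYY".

Dec 30, 1998

The fourth month after Jul 26, 1998 is November 1998, whose last day is Nov 30, 1998.
Nov 30, 1998 falls on a Monday, which is a business day, so no adjustment is needed.
With the 30-day extension, Nov 30, 1998 becomes Dec 30, 1998.
Dec 30, 1998 falls on a Wednesday, which is a business day, so no adjustment is needed.
So the filing is due Dec 30, 1998.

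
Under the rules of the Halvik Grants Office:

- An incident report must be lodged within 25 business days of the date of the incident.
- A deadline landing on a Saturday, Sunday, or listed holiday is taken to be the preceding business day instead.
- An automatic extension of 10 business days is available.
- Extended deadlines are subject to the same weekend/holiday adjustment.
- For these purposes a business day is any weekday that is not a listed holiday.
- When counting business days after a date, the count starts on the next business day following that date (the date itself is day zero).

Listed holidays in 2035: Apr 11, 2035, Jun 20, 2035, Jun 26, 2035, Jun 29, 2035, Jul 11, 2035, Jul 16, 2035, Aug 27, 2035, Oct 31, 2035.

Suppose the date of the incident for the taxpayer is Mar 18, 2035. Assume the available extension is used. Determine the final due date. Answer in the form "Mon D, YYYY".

May 7, 2035

Starting the day after Mar 18, 2035 and counting 25 business days lands on Apr 23, 2035.
Apr 23, 2035 is a Monday and not a listed holiday, so it stands.
Applying the 10-business-day extension: 10 business days after Apr 23, 2035 is May 7, 2035.
May 7, 2035 falls on a Monday, which is a business day, so no adjustment is needed.
The final due date is May 7, 2035.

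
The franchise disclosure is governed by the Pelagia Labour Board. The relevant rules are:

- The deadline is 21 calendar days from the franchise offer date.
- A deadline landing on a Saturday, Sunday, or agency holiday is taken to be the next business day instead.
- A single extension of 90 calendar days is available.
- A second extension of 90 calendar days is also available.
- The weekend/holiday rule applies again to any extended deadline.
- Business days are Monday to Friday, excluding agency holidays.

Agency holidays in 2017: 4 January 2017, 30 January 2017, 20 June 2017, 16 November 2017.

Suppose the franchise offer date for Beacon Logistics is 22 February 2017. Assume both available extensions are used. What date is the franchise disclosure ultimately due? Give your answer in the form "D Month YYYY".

From 22 February 2017, 21 calendar days later is 15 March 2017.
15 March 2017 falls on a Wednesday, which is a business day, so no adjustment is needed.
With the 90-day extension, 15 March 2017 becomes 13 June 2017.
Since 13 June 2017 is a Tuesday and not a holiday, the date is unchanged.
The 90-calendar-day extension moves the deadline from 13 June 2017 to 11 September 2017.
11 September 2017 falls on a Monday, which is a business day, so no adjustment is needed.
So the filing is due 11 September 2017.

11 September 2017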